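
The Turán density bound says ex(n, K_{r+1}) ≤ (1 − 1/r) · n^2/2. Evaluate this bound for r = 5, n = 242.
Turán density bound = (4/5) · 242^2/2 = 117128/5 ≈ 23425.6

Turán's theorem: ex(n, K_{r+1}) is achieved by the complete r-partite Turán graph T(n, r) with parts as balanced as possible, and is at most (1 − 1/r) · n^2/2. For r = 5, n = 242: the density bound is (4/5) · 58564/2 = 117128/5 ≈ 23425.6. The integer-valued extremum is e(T(242, 5)) = 23425, which is strictly less than the density bound 117128/5 since 5 ∤ 242 (the parts of T(242, 5) cannot all be equal).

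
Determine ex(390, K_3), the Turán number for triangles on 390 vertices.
ex(390, K_3) = ⌊390^2/4⌋ = 38025

Mantel (1907): a triangle-free graph on n vertices has at most ⌊n^2/4⌋ edges, with equality for the complete bipartite graph K_{⌊n/2⌋, ⌈n/2⌉}. For n = 390: ⌊390^2/4⌋ = ⌊152100/4⌋ = 38025. The extremal graph is K_{195, 195}, which has 195·195 = 38025 edges.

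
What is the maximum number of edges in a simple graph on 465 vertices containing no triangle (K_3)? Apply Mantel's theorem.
ex(465, K_3) = ⌊465^2/4⌋ = 54056

Mantel (1907): a triangle-free graph on n vertices has at most ⌊n^2/4⌋ edges, with equality for the complete bipartite graph K_{⌊n/2⌋, ⌈n/2⌉}. For n = 465: ⌊465^2/4⌋ = ⌊216225/4⌋ = 54056. The extremal graph is K_{232, 233}, which has 232·233 = 54056 edges.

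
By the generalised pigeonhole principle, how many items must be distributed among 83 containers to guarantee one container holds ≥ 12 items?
n = (12 − 1)·83 + 1 = 914

By the generalised pigeonhole principle, to guarantee some box contains ≥ r objects we need more than (r − 1) · k objects total. Threshold: n = (r − 1) · k + 1. With r = 12 and k = 83: n = 11 · 83 + 1 = 913 + 1 = 914. For n = 913 = 11 · 83, we can put exactly 11 objects in every box, avoiding 12 in any single one — so 914 is tight.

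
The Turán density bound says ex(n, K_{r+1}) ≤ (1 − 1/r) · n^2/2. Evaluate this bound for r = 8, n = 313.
Turán density bound = (7/8) · 313^2/2 = 685783/16 ≈ 42861.4375

Turán's theorem: ex(n, K_{r+1}) is achieved by the complete r-partite Turán graph T(n, r) with parts as balanced as possible, and is at most (1 − 1/r) · n^2/2. For r = 8, n = 313: the density bound is (7/8) · 97969/2 = 685783/16 ≈ 42861.4375. The integer-valued extremum is e(T(313, 8)) = 42861, which is strictly less than the density bound 685783/16 since 8 ∤ 313 (the parts of T(313, 8) cannot all be equal).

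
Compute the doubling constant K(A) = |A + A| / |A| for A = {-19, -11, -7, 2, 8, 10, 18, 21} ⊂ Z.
K = |A + A| / |A| = 32/8 = 4

Enumerate A + A = {a + b : a, b ∈ A}. With |A| = 8, there are |A|^2 = 64 ordered sum pairs; collecting distinct values, A + A = {-38, -30, -26, -22, -18, -17, -14, -11, -9, -5, -3, -1, 1, 2, 3, 4, 7, 10, 11, 12, 14, 16, 18, 20, 23, 26, 28, 29, 31, 36, 39, 42}, so |A + A| = 32. Thus K = 32/8 = 4. For comparison, the minimum possible |A + A| over all 8-element sets is 2·8 − 1 = 15 (so min K = 15/8), attained only by arithmetic progressions.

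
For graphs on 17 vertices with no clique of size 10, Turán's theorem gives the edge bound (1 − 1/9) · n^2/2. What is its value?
Turán density bound = (8/9) · 17^2/2 = 1156/9 ≈ 128.4444

Turán's theorem: ex(n, K_{r+1}) is achieved by the complete r-partite Turán graph T(n, r) with parts as balanced as possible, and is at most (1 − 1/r) · n^2/2. For r = 9, n = 17: the density bound is (8/9) · 289/2 = 1156/9 ≈ 128.4444. The integer-valued extremum is e(T(17, 9)) = 128, which is strictly less than the density bound 1156/9 since 9 ∤ 17 (the parts of T(17, 9) cannot all be equal).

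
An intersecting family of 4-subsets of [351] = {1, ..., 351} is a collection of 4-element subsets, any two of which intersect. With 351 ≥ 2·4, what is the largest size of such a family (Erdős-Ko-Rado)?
max |F| = C(350, 3) = 7084700

Erdős-Ko-Rado (1961): when n ≥ 2k, max |F| = C(n−1, k−1). The bound is attained by the star {A : i ∈ A} for any fixed i ∈ [n]. Here C(351−1, 4−1) = C(350, 3) = 7084700.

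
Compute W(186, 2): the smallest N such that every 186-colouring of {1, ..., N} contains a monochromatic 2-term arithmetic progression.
W(186, 2) = 186 + 1 = 187

A 2-term AP is any pair of integers, so a monochromatic 2-AP exists iff some colour is used at least twice. With 186 colours, the colouring i ↦ i on {1, ..., 186} uses each colour once, avoiding any monochromatic pair, so W(186, 2) > 186. For {1, ..., 187}, pigeonhole forces two integers of the same colour, which form a monochromatic 2-AP. Hence W(186, 2) = 187.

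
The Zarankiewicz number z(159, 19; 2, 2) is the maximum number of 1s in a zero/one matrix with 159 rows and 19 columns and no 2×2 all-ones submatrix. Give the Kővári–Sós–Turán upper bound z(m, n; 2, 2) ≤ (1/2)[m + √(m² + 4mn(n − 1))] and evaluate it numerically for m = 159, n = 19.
z(159, 19; 2, 2) ≤ (1/2)[159 + √(159² + 4·159·19·18)] = (1/2)[159 + √242793] = 325.8701

Kővári–Sós–Turán: let r_1, ..., r_159 be the row sums and z = Σ r_i the total number of 1s. Each pair of columns can share at most one row with both entries 1 (else a 2×2 all-ones block appears), so Σ_i C(r_i, 2) ≤ C(19, 2) = 171. By convexity Σ_i C(r_i, 2) ≥ 159·C(z/159, 2) = z(z − 159)/(2·159), giving z² − 159z − 159·19·18 ≤ 0 and hence z ≤ (1/2)[159 + √(25281 + 4·54378)] = (1/2)[159 + √242793] ≈ (1/2)(159 + 492.7403) = 325.8701.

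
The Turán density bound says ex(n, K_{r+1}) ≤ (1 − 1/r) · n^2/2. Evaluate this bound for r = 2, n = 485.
Turán density bound = (1/2) · 485^2/2 = 235225/4 ≈ 58806.25

Turán's theorem: ex(n, K_{r+1}) is achieved by the complete r-partite Turán graph T(n, r) with parts as balanced as possible, and is at most (1 − 1/r) · n^2/2. For r = 2, n = 485: the density bound is (1/2) · 235225/2 = 235225/4 ≈ 58806.25. The integer-valued extremum is e(T(485, 2)) = 58806, which is strictly less than the density bound 235225/4 since 2 ∤ 485 (the parts of T(485, 2) cannot all be equal).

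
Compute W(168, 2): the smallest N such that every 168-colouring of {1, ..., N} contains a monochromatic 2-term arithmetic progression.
W(168, 2) = 168 + 1 = 169

A 2-term AP is any pair of integers, so a monochromatic 2-AP exists iff some colour is used at least twice. With 168 colours, the colouring i ↦ i on {1, ..., 168} uses each colour once, avoiding any monochromatic pair, so W(168, 2) > 168. For {1, ..., 169}, pigeonhole forces two integers of the same colour, which form a monochromatic 2-AP. Hence W(168, 2) = 169.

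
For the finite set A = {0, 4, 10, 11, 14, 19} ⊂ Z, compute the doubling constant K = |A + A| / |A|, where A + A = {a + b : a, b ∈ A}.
K = |A + A| / |A| = 20/6 = 10/3

Enumerate A + A = {a + b : a, b ∈ A}. With |A| = 6, there are |A|^2 = 36 ordered sum pairs; collecting distinct values, A + A = {0, 4, 8, 10, 11, 14, 15, 18, 19, 20, 21, 22, 23, 24, 25, 28, 29, 30, 33, 38}, so |A + A| = 20. Thus K = 20/6 = 10/3. For comparison, the minimum possible |A + A| over all 6-element sets is 2·6 − 1 = 11 (so min K = 11/6), attained only by arithmetic progressions.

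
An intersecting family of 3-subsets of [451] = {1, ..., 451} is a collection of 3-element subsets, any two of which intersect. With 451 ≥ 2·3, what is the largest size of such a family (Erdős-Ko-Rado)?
max |F| = C(450, 2) = 101025

The Erdős-Ko-Rado theorem states: for n ≥ 2k, an intersecting family of k-subsets of an n-element set has size at most C(n − 1, k − 1), with equality for 'star' families {A ⊆ [n] : |A| = k, i ∈ A} (fix an element i). For n = 451, k = 3: C(450, 2) = 101025.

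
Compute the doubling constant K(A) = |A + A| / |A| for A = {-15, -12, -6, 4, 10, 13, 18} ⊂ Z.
K = |A + A| / |A| = 26/7

Enumerate A + A = {a + b : a, b ∈ A}. With |A| = 7, there are |A|^2 = 49 ordered sum pairs; collecting distinct values, A + A = {-30, -27, -24, -21, -18, -12, -11, -8, -5, -2, 1, 3, 4, 6, 7, 8, 12, 14, 17, 20, 22, 23, 26, 28, 31, 36}, so |A + A| = 26. Thus K = 26/7. For comparison, the minimum possible |A + A| over all 7-element sets is 2·7 − 1 = 13 (so min K = 13/7), attained only by arithmetic progressions.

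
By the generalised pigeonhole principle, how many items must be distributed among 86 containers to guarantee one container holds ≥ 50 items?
n = (50 − 1)·86 + 1 = 4215

By the generalised pigeonhole principle, to guarantee some box contains ≥ r objects we need more than (r − 1) · k objects total. Threshold: n = (r − 1) · k + 1. With r = 50 and k = 86: n = 49 · 86 + 1 = 4214 + 1 = 4215. For n = 4214 = 49 · 86, we can put exactly 49 objects in every box, avoiding 50 in any single one — so 4215 is tight.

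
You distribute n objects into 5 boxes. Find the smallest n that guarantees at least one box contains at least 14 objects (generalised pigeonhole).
n = (14 − 1)·5 + 1 = 66

By the generalised pigeonhole principle, to guarantee some box contains ≥ r objects we need more than (r − 1) · k objects total. Threshold: n = (r − 1) · k + 1. With r = 14 and k = 5: n = 13 · 5 + 1 = 65 + 1 = 66. For n = 65 = 13 · 5, we can put exactly 13 objects in every box, avoiding 14 in any single one — so 66 is tight.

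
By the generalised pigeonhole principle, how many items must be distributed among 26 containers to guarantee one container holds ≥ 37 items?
n = (37 − 1)·26 + 1 = 937

By the generalised pigeonhole principle, to guarantee some box contains ≥ r objects we need more than (r − 1) · k objects total. Threshold: n = (r − 1) · k + 1. With r = 37 and k = 26: n = 36 · 26 + 1 = 936 + 1 = 937. For n = 936 = 36 · 26, we can put exactly 36 objects in every box, avoiding 37 in any single one — so 937 is tight.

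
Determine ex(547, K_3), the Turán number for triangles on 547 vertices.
ex(547, K_3) = ⌊547^2/4⌋ = 74802

Mantel (1907): a triangle-free graph on n vertices has at most ⌊n^2/4⌋ edges, with equality for the complete bipartite graph K_{⌊n/2⌋, ⌈n/2⌉}. For n = 547: ⌊547^2/4⌋ = ⌊299209/4⌋ = 74802. The extremal graph is K_{273, 274}, which has 273·274 = 74802 edges.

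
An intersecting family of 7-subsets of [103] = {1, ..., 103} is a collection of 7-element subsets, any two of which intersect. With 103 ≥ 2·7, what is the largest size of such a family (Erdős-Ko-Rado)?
max |F| = C(102, 6) = 1346548665

Erdős-Ko-Rado (1961): when n ≥ 2k, max |F| = C(n−1, k−1). The bound is attained by the star {A : i ∈ A} for any fixed i ∈ [n]. Here C(103−1, 7−1) = C(102, 6) = 1346548665.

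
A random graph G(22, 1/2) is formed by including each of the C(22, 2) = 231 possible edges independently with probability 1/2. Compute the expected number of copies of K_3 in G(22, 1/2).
E[# K_3] = C(22, 3) · (1/2)^C(3, 2) = 1540 / 2^3 = 385/2 = 192.5

For each 3-subset S of vertices (there are C(22, 3) = 1540 such S), let X_S = 1 if S induces a K_3 (all C(3, 2) = 3 edges present). Then P(X_S = 1) = (1/2)^3 = 1/8. By linearity of expectation, E[# K_3] = C(22, 3) · (1/2)^3 = 1540 / 8 = 385/2 = 192.5.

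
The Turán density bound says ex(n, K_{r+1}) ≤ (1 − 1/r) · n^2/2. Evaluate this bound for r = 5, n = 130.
Turán density bound = (4/5) · 130^2/2 = 6760

Turán's theorem: ex(n, K_{r+1}) is achieved by the complete r-partite Turán graph T(n, r) with parts as balanced as possible, and is at most (1 − 1/r) · n^2/2. For r = 5, n = 130: the density bound is (4/5) · 16900/2 = 6760. Since 5 ∣ 130, the Turán graph T(130, 5) has parts of equal size 26, and its edge count e(T(130, 5)) = 6760 attains the density bound exactly.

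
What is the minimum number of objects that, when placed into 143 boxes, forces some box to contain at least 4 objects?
n = (4 − 1)·143 + 1 = 430

By the generalised pigeonhole principle, to guarantee some box contains ≥ r objects we need more than (r − 1) · k objects total. Threshold: n = (r − 1) · k + 1. With r = 4 and k = 143: n = 3 · 143 + 1 = 429 + 1 = 430. For n = 429 = 3 · 143, we can put exactly 3 objects in every box, avoiding 4 in any single one — so 430 is tight.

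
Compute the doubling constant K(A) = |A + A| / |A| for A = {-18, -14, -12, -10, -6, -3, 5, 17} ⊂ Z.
K = |A + A| / |A| = 29/8

Enumerate A + A = {a + b : a, b ∈ A}. With |A| = 8, there are |A|^2 = 64 ordered sum pairs; collecting distinct values, A + A = {-36, -32, -30, -28, -26, -24, -22, -21, -20, -18, -17, -16, -15, -13, -12, -9, -7, -6, -5, -1, 2, 3, 5, 7, 10, 11, 14, 22, 34}, so |A + A| = 29. Thus K = 29/8. For comparison, the minimum possible |A + A| over all 8-element sets is 2·8 − 1 = 15 (so min K = 15/8), attained only by arithmetic progressions.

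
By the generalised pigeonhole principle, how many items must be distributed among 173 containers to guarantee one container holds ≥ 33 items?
n = (33 − 1)·173 + 1 = 5537

By the generalised pigeonhole principle, to guarantee some box contains ≥ r objects we need more than (r − 1) · k objects total. Threshold: n = (r − 1) · k + 1. With r = 33 and k = 173: n = 32 · 173 + 1 = 5536 + 1 = 5537. For n = 5536 = 32 · 173, we can put exactly 32 objects in every box, avoiding 33 in any single one — so 5537 is tight.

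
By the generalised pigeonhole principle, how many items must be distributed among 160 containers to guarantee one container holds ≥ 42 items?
n = (42 − 1)·160 + 1 = 6561

By the generalised pigeonhole principle, to guarantee some box contains ≥ r objects we need more than (r − 1) · k objects total. Threshold: n = (r − 1) · k + 1. With r = 42 and k = 160: n = 41 · 160 + 1 = 6560 + 1 = 6561. For n = 6560 = 41 · 160, we can put exactly 41 objects in every box, avoiding 42 in any single one — so 6561 is tight.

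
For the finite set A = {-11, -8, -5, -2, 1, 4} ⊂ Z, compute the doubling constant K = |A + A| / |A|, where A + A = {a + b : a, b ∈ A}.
K = |A + A| / |A| = 11/6

Enumerate A + A = {a + b : a, b ∈ A}. With |A| = 6, there are |A|^2 = 36 ordered sum pairs; collecting distinct values, A + A = {-22, -19, -16, -13, -10, -7, -4, -1, 2, 5, 8}, so |A + A| = 11. Thus K = 11/6. Here |A + A| = 2|A| − 1 = 11, the minimum possible — so K = 11/6 is minimal, which holds iff A is an arithmetic progression.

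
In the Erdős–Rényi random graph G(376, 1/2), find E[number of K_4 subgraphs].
E[# K_4] = C(376, 4) · (1/2)^C(4, 2) = 819574250 / 2^6 = 409787125/32 = 12805847.65625

For each 4-subset S of vertices (there are C(376, 4) = 819574250 such S), let X_S = 1 if S induces a K_4 (all C(4, 2) = 6 edges present). Then P(X_S = 1) = (1/2)^6 = 1/64. By linearity of expectation, E[# K_4] = C(376, 4) · (1/2)^6 = 819574250 / 64 = 409787125/32 = 12805847.65625.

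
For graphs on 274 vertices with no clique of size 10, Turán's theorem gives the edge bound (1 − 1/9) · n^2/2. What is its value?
Turán density bound = (8/9) · 274^2/2 = 300304/9 ≈ 33367.1111

Turán's theorem: ex(n, K_{r+1}) is achieved by the complete r-partite Turán graph T(n, r) with parts as balanced as possible, and is at most (1 − 1/r) · n^2/2. For r = 9, n = 274: the density bound is (8/9) · 75076/2 = 300304/9 ≈ 33367.1111. The integer-valued extremum is e(T(274, 9)) = 33366, which is strictly less than the density bound 300304/9 since 9 ∤ 274 (the parts of T(274, 9) cannot all be equal).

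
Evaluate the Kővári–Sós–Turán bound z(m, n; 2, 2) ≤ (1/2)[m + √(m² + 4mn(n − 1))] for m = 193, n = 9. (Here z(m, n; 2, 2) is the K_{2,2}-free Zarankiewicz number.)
z(193, 9; 2, 2) ≤ (1/2)[193 + √(193² + 4·193·9·8)] = (1/2)[193 + √92833] = 248.8425

Kővári–Sós–Turán: let r_1, ..., r_193 be the row sums and z = Σ r_i the total number of 1s. Each pair of columns can share at most one row with both entries 1 (else a 2×2 all-ones block appears), so Σ_i C(r_i, 2) ≤ C(9, 2) = 36. By convexity Σ_i C(r_i, 2) ≥ 193·C(z/193, 2) = z(z − 193)/(2·193), giving z² − 193z − 193·9·8 ≤ 0 and hence z ≤ (1/2)[193 + √(37249 + 4·13896)] = (1/2)[193 + √92833] ≈ (1/2)(193 + 304.6851) = 248.8425.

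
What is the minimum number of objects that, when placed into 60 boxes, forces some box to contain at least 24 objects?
n = (24 − 1)·60 + 1 = 1381

By the generalised pigeonhole principle, to guarantee some box contains ≥ r objects we need more than (r − 1) · k objects total. Threshold: n = (r − 1) · k + 1. With r = 24 and k = 60: n = 23 · 60 + 1 = 1380 + 1 = 1381. For n = 1380 = 23 · 60, we can put exactly 23 objects in every box, avoiding 24 in any single one — so 1381 is tight.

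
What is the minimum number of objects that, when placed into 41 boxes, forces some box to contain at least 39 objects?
n = (39 − 1)·41 + 1 = 1559

By the generalised pigeonhole principle, to guarantee some box contains ≥ r objects we need more than (r − 1) · k objects total. Threshold: n = (r − 1) · k + 1. With r = 39 and k = 41: n = 38 · 41 + 1 = 1558 + 1 = 1559. For n = 1558 = 38 · 41, we can put exactly 38 objects in every box, avoiding 39 in any single one — so 1559 is tight.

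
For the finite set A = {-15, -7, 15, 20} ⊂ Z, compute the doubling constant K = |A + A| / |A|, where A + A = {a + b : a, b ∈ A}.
K = |A + A| / |A| = 10/4 = 5/2

Enumerate A + A = {a + b : a, b ∈ A}. With |A| = 4, there are |A|^2 = 16 ordered sum pairs; collecting distinct values, A + A = {-30, -22, -14, 0, 5, 8, 13, 30, 35, 40}, so |A + A| = 10. Thus K = 10/4 = 5/2. For comparison, the minimum possible |A + A| over all 4-element sets is 2·4 − 1 = 7 (so min K = 7/4), attained only by arithmetic progressions.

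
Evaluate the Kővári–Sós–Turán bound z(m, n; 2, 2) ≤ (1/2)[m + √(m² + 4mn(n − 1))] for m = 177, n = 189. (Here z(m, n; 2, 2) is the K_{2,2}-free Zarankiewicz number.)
z(177, 189; 2, 2) ≤ (1/2)[177 + √(177² + 4·177·189·188)] = (1/2)[177 + √25187985] = 2597.8816

Kővári–Sós–Turán: let r_1, ..., r_177 be the row sums and z = Σ r_i the total number of 1s. Each pair of columns can share at most one row with both entries 1 (else a 2×2 all-ones block appears), so Σ_i C(r_i, 2) ≤ C(189, 2) = 17766. By convexity Σ_i C(r_i, 2) ≥ 177·C(z/177, 2) = z(z − 177)/(2·177), giving z² − 177z − 177·189·188 ≤ 0 and hence z ≤ (1/2)[177 + √(31329 + 4·6289164)] = (1/2)[177 + √25187985] ≈ (1/2)(177 + 5018.7633) = 2597.8816.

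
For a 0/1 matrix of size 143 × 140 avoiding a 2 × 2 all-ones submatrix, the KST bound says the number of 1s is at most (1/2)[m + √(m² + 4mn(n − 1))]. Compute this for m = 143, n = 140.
z(143, 140; 2, 2) ≤ (1/2)[143 + √(143² + 4·143·140·139)] = (1/2)[143 + √11151569] = 1741.1983

Kővári–Sós–Turán: let r_1, ..., r_143 be the row sums and z = Σ r_i the total number of 1s. Each pair of columns can share at most one row with both entries 1 (else a 2×2 all-ones block appears), so Σ_i C(r_i, 2) ≤ C(140, 2) = 9730. By convexity Σ_i C(r_i, 2) ≥ 143·C(z/143, 2) = z(z − 143)/(2·143), giving z² − 143z − 143·140·139 ≤ 0 and hence z ≤ (1/2)[143 + √(20449 + 4·2782780)] = (1/2)[143 + √11151569] ≈ (1/2)(143 + 3339.3965) = 1741.1983.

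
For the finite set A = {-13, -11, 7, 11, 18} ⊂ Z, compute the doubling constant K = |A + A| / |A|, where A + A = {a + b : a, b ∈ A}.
K = |A + A| / |A| = 15/5 = 3

Enumerate A + A = {a + b : a, b ∈ A}. With |A| = 5, there are |A|^2 = 25 ordered sum pairs; collecting distinct values, A + A = {-26, -24, -22, -6, -4, -2, 0, 5, 7, 14, 18, 22, 25, 29, 36}, so |A + A| = 15. Thus K = 15/5 = 3. For comparison, the minimum possible |A + A| over all 5-element sets is 2·5 − 1 = 9 (so min K = 9/5), attained only by arithmetic progressions.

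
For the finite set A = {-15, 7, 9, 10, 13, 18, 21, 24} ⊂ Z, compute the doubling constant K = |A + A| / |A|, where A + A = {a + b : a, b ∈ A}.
K = |A + A| / |A| = 30/8 = 15/4

Enumerate A + A = {a + b : a, b ∈ A}. With |A| = 8, there are |A|^2 = 64 ordered sum pairs; collecting distinct values, A + A = {-30, -8, -6, -5, -2, 3, 6, 9, 14, 16, 17, 18, 19, 20, 22, 23, 25, 26, 27, 28, 30, 31, 33, 34, 36, 37, 39, 42, 45, 48}, so |A + A| = 30. Thus K = 30/8 = 15/4. For comparison, the minimum possible |A + A| over all 8-element sets is 2·8 − 1 = 15 (so min K = 15/8), attained only by arithmetic progressions.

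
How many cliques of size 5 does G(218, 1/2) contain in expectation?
E[# K_5] = C(218, 5) · (1/2)^C(5, 2) = 3917788308 / 2^10 = 979447077/256 ≈ 3825965.144531

For each 5-subset S of vertices (there are C(218, 5) = 3917788308 such S), let X_S = 1 if S induces a K_5 (all C(5, 2) = 10 edges present). Then P(X_S = 1) = (1/2)^10 = 1/1024. By linearity of expectation, E[# K_5] = C(218, 5) · (1/2)^10 = 3917788308 / 1024 = 979447077/256 ≈ 3825965.144531.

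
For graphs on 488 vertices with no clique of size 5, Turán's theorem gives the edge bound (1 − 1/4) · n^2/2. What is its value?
Turán density bound = (3/4) · 488^2/2 = 89304

Turán's theorem: ex(n, K_{r+1}) is achieved by the complete r-partite Turán graph T(n, r) with parts as balanced as possible, and is at most (1 − 1/r) · n^2/2. For r = 4, n = 488: the density bound is (3/4) · 238144/2 = 89304. Since 4 ∣ 488, the Turán graph T(488, 4) has parts of equal size 122, and its edge count e(T(488, 4)) = 89304 attains the density bound exactly.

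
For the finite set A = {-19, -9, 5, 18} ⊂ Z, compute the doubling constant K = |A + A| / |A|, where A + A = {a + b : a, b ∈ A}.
K = |A + A| / |A| = 10/4 = 5/2

Enumerate A + A = {a + b : a, b ∈ A}. With |A| = 4, there are |A|^2 = 16 ordered sum pairs; collecting distinct values, A + A = {-38, -28, -18, -14, -4, -1, 9, 10, 23, 36}, so |A + A| = 10. Thus K = 10/4 = 5/2. For comparison, the minimum possible |A + A| over all 4-element sets is 2·4 − 1 = 7 (so min K = 7/4), attained only by arithmetic progressions.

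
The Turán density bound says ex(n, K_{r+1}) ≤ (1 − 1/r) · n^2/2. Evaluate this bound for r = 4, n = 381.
Turán density bound = (3/4) · 381^2/2 = 435483/8 ≈ 54435.375

Turán's theorem: ex(n, K_{r+1}) is achieved by the complete r-partite Turán graph T(n, r) with parts as balanced as possible, and is at most (1 − 1/r) · n^2/2. For r = 4, n = 381: the density bound is (3/4) · 145161/2 = 435483/8 ≈ 54435.375. The integer-valued extremum is e(T(381, 4)) = 54435, which is strictly less than the density bound 435483/8 since 4 ∤ 381 (the parts of T(381, 4) cannot all be equal).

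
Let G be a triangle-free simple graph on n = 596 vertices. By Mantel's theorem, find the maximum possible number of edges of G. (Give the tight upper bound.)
ex(596, K_3) = ⌊596^2/4⌋ = 88804

Mantel (1907): a triangle-free graph on n vertices has at most ⌊n^2/4⌋ edges, with equality for the complete bipartite graph K_{⌊n/2⌋, ⌈n/2⌉}. For n = 596: ⌊596^2/4⌋ = ⌊355216/4⌋ = 88804. The extremal graph is K_{298, 298}, which has 298·298 = 88804 edges.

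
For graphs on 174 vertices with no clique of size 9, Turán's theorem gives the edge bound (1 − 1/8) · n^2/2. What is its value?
Turán density bound = (7/8) · 174^2/2 = 52983/4 ≈ 13245.75

Turán's theorem: ex(n, K_{r+1}) is achieved by the complete r-partite Turán graph T(n, r) with parts as balanced as possible, and is at most (1 − 1/r) · n^2/2. For r = 8, n = 174: the density bound is (7/8) · 30276/2 = 52983/4 ≈ 13245.75. The integer-valued extremum is e(T(174, 8)) = 13245, which is strictly less than the density bound 52983/4 since 8 ∤ 174 (the parts of T(174, 8) cannot all be equal).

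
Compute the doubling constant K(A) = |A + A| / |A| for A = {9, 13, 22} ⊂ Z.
K = |A + A| / |A| = 6/3 = 2

Enumerate A + A = {a + b : a, b ∈ A}. With |A| = 3, there are |A|^2 = 9 ordered sum pairs; collecting distinct values, A + A = {18, 22, 26, 31, 35, 44}, so |A + A| = 6. Thus K = 6/3 = 2. For comparison, the minimum possible |A + A| over all 3-element sets is 2·3 − 1 = 5 (so min K = 5/3), attained only by arithmetic progressions.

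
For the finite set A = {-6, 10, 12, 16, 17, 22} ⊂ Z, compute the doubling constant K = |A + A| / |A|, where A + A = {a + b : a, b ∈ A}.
K = |A + A| / |A| = 19/6

Enumerate A + A = {a + b : a, b ∈ A}. With |A| = 6, there are |A|^2 = 36 ordered sum pairs; collecting distinct values, A + A = {-12, 4, 6, 10, 11, 16, 20, 22, 24, 26, 27, 28, 29, 32, 33, 34, 38, 39, 44}, so |A + A| = 19. Thus K = 19/6. For comparison, the minimum possible |A + A| over all 6-element sets is 2·6 − 1 = 11 (so min K = 11/6), attained only by arithmetic progressions.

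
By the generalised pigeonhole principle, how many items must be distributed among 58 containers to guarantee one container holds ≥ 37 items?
n = (37 − 1)·58 + 1 = 2089

By the generalised pigeonhole principle, to guarantee some box contains ≥ r objects we need more than (r − 1) · k objects total. Threshold: n = (r − 1) · k + 1. With r = 37 and k = 58: n = 36 · 58 + 1 = 2088 + 1 = 2089. For n = 2088 = 36 · 58, we can put exactly 36 objects in every box, avoiding 37 in any single one — so 2089 is tight.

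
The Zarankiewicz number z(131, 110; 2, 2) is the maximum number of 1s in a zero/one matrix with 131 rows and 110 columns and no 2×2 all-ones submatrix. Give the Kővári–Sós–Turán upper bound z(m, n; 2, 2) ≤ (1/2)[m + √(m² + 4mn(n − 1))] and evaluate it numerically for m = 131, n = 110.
z(131, 110; 2, 2) ≤ (1/2)[131 + √(131² + 4·131·110·109)] = (1/2)[131 + √6299921] = 1320.4822

Kővári–Sós–Turán: let r_1, ..., r_131 be the row sums and z = Σ r_i the total number of 1s. Each pair of columns can share at most one row with both entries 1 (else a 2×2 all-ones block appears), so Σ_i C(r_i, 2) ≤ C(110, 2) = 5995. By convexity Σ_i C(r_i, 2) ≥ 131·C(z/131, 2) = z(z − 131)/(2·131), giving z² − 131z − 131·110·109 ≤ 0 and hence z ≤ (1/2)[131 + √(17161 + 4·1570690)] = (1/2)[131 + √6299921] ≈ (1/2)(131 + 2509.9643) = 1320.4822.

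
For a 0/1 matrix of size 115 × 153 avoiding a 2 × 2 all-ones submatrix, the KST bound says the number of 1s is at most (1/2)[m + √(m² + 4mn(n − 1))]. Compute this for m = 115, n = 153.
z(115, 153; 2, 2) ≤ (1/2)[115 + √(115² + 4·115·153·152)] = (1/2)[115 + √10710985] = 1693.8821

Kővári–Sós–Turán: let r_1, ..., r_115 be the row sums and z = Σ r_i the total number of 1s. Each pair of columns can share at most one row with both entries 1 (else a 2×2 all-ones block appears), so Σ_i C(r_i, 2) ≤ C(153, 2) = 11628. By convexity Σ_i C(r_i, 2) ≥ 115·C(z/115, 2) = z(z − 115)/(2·115), giving z² − 115z − 115·153·152 ≤ 0 and hence z ≤ (1/2)[115 + √(13225 + 4·2674440)] = (1/2)[115 + √10710985] ≈ (1/2)(115 + 3272.7641) = 1693.8821.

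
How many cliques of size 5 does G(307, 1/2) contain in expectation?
E[# K_5] = C(307, 5) · (1/2)^C(5, 2) = 21993513156 / 2^10 = 5498378289/256 ≈ 21478040.191406

For each 5-subset S of vertices (there are C(307, 5) = 21993513156 such S), let X_S = 1 if S induces a K_5 (all C(5, 2) = 10 edges present). Then P(X_S = 1) = (1/2)^10 = 1/1024. By linearity of expectation, E[# K_5] = C(307, 5) · (1/2)^10 = 21993513156 / 1024 = 5498378289/256 ≈ 21478040.191406.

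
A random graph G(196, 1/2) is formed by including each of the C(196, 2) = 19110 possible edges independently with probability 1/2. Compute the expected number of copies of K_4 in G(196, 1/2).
E[# K_4] = C(196, 4) · (1/2)^C(4, 2) = 59626385 / 2^6 = 931662.265625

For each 4-subset S of vertices (there are C(196, 4) = 59626385 such S), let X_S = 1 if S induces a K_4 (all C(4, 2) = 6 edges present). Then P(X_S = 1) = (1/2)^6 = 1/64. By linearity of expectation, E[# K_4] = C(196, 4) · (1/2)^6 = 59626385 / 64 = 931662.265625.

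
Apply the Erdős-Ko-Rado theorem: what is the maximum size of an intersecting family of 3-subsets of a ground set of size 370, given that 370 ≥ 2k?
max |F| = C(369, 2) = 67896

The Erdős-Ko-Rado theorem states: for n ≥ 2k, an intersecting family of k-subsets of an n-element set has size at most C(n − 1, k − 1), with equality for 'star' families {A ⊆ [n] : |A| = k, i ∈ A} (fix an element i). For n = 370, k = 3: C(369, 2) = 67896.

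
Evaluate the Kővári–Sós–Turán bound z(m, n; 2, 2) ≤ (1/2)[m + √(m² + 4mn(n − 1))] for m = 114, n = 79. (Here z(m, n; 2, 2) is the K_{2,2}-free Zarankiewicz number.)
z(114, 79; 2, 2) ≤ (1/2)[114 + √(114² + 4·114·79·78)] = (1/2)[114 + √2822868] = 897.0696

Kővári–Sós–Turán: let r_1, ..., r_114 be the row sums and z = Σ r_i the total number of 1s. Each pair of columns can share at most one row with both entries 1 (else a 2×2 all-ones block appears), so Σ_i C(r_i, 2) ≤ C(79, 2) = 3081. By convexity Σ_i C(r_i, 2) ≥ 114·C(z/114, 2) = z(z − 114)/(2·114), giving z² − 114z − 114·79·78 ≤ 0 and hence z ≤ (1/2)[114 + √(12996 + 4·702468)] = (1/2)[114 + √2822868] ≈ (1/2)(114 + 1680.1393) = 897.0696.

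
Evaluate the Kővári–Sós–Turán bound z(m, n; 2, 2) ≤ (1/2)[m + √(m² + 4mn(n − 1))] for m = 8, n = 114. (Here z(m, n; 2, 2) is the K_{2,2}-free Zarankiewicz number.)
z(8, 114; 2, 2) ≤ (1/2)[8 + √(8² + 4·8·114·113)] = (1/2)[8 + √412288] = 325.0483

Kővári–Sós–Turán: let r_1, ..., r_8 be the row sums and z = Σ r_i the total number of 1s. Each pair of columns can share at most one row with both entries 1 (else a 2×2 all-ones block appears), so Σ_i C(r_i, 2) ≤ C(114, 2) = 6441. By convexity Σ_i C(r_i, 2) ≥ 8·C(z/8, 2) = z(z − 8)/(2·8), giving z² − 8z − 8·114·113 ≤ 0 and hence z ≤ (1/2)[8 + √(64 + 4·103056)] = (1/2)[8 + √412288] ≈ (1/2)(8 + 642.0966) = 325.0483.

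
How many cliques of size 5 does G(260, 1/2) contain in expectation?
E[# K_5] = C(260, 5) · (1/2)^C(5, 2) = 9525431552 / 2^10 = 37208717/4 = 9302179.25

For each 5-subset S of vertices (there are C(260, 5) = 9525431552 such S), let X_S = 1 if S induces a K_5 (all C(5, 2) = 10 edges present). Then P(X_S = 1) = (1/2)^10 = 1/1024. By linearity of expectation, E[# K_5] = C(260, 5) · (1/2)^10 = 9525431552 / 1024 = 37208717/4 = 9302179.25.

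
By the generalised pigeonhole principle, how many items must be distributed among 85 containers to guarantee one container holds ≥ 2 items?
n = (2 − 1)·85 + 1 = 86

By the generalised pigeonhole principle, to guarantee some box contains ≥ r objects we need more than (r − 1) · k objects total. Threshold: n = (r − 1) · k + 1. With r = 2 and k = 85: n = 1 · 85 + 1 = 85 + 1 = 86. For n = 85 = 1 · 85, we can put exactly 1 objects in every box, avoiding 2 in any single one — so 86 is tight.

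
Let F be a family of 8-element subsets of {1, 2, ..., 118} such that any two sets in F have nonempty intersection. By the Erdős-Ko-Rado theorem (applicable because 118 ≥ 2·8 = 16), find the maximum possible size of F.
max |F| = C(117, 7) = 49594720968

The Erdős-Ko-Rado theorem states: for n ≥ 2k, an intersecting family of k-subsets of an n-element set has size at most C(n − 1, k − 1), with equality for 'star' families {A ⊆ [n] : |A| = k, i ∈ A} (fix an element i). For n = 118, k = 8: C(117, 7) = 49594720968.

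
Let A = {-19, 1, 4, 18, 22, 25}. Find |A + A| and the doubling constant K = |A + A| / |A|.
K = |A + A| / |A| = 20/6 = 10/3

Enumerate A + A = {a + b : a, b ∈ A}. With |A| = 6, there are |A|^2 = 36 ordered sum pairs; collecting distinct values, A + A = {-38, -18, -15, -1, 2, 3, 5, 6, 8, 19, 22, 23, 26, 29, 36, 40, 43, 44, 47, 50}, so |A + A| = 20. Thus K = 20/6 = 10/3. For comparison, the minimum possible |A + A| over all 6-element sets is 2·6 − 1 = 11 (so min K = 11/6), attained only by arithmetic progressions.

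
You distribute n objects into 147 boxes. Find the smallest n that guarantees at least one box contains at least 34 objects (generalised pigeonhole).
n = (34 − 1)·147 + 1 = 4852

By the generalised pigeonhole principle, to guarantee some box contains ≥ r objects we need more than (r − 1) · k objects total. Threshold: n = (r − 1) · k + 1. With r = 34 and k = 147: n = 33 · 147 + 1 = 4851 + 1 = 4852. For n = 4851 = 33 · 147, we can put exactly 33 objects in every box, avoiding 34 in any single one — so 4852 is tight.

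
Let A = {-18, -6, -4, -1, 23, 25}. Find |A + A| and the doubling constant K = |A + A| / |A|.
K = |A + A| / |A| = 20/6 = 10/3

Enumerate A + A = {a + b : a, b ∈ A}. With |A| = 6, there are |A|^2 = 36 ordered sum pairs; collecting distinct values, A + A = {-36, -24, -22, -19, -12, -10, -8, -7, -5, -2, 5, 7, 17, 19, 21, 22, 24, 46, 48, 50}, so |A + A| = 20. Thus K = 20/6 = 10/3. For comparison, the minimum possible |A + A| over all 6-element sets is 2·6 − 1 = 11 (so min K = 11/6), attained only by arithmetic progressions.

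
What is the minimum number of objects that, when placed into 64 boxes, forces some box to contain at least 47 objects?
n = (47 − 1)·64 + 1 = 2945

By the generalised pigeonhole principle, to guarantee some box contains ≥ r objects we need more than (r − 1) · k objects total. Threshold: n = (r − 1) · k + 1. With r = 47 and k = 64: n = 46 · 64 + 1 = 2944 + 1 = 2945. For n = 2944 = 46 · 64, we can put exactly 46 objects in every box, avoiding 47 in any single one — so 2945 is tight.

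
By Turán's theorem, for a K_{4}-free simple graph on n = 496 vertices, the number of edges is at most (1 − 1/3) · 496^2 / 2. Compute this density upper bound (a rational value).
Turán density bound = (2/3) · 496^2/2 = 246016/3 ≈ 82005.3333

Turán's theorem: ex(n, K_{r+1}) is achieved by the complete r-partite Turán graph T(n, r) with parts as balanced as possible, and is at most (1 − 1/r) · n^2/2. For r = 3, n = 496: the density bound is (2/3) · 246016/2 = 246016/3 ≈ 82005.3333. The integer-valued extremum is e(T(496, 3)) = 82005, which is strictly less than the density bound 246016/3 since 3 ∤ 496 (the parts of T(496, 3) cannot all be equal).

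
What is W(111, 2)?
W(111, 2) = 111 + 1 = 112

A 2-term AP is any pair of integers, so a monochromatic 2-AP exists iff some colour is used at least twice. With 111 colours, the colouring i ↦ i on {1, ..., 111} uses each colour once, avoiding any monochromatic pair, so W(111, 2) > 111. For {1, ..., 112}, pigeonhole forces two integers of the same colour, which form a monochromatic 2-AP. Hence W(111, 2) = 112.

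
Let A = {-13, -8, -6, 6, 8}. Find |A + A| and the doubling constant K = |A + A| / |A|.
K = |A + A| / |A| = 14/5

Enumerate A + A = {a + b : a, b ∈ A}. With |A| = 5, there are |A|^2 = 25 ordered sum pairs; collecting distinct values, A + A = {-26, -21, -19, -16, -14, -12, -7, -5, -2, 0, 2, 12, 14, 16}, so |A + A| = 14. Thus K = 14/5. For comparison, the minimum possible |A + A| over all 5-element sets is 2·5 − 1 = 9 (so min K = 9/5), attained only by arithmetic progressions.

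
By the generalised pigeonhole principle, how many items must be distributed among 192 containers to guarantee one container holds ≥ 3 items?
n = (3 − 1)·192 + 1 = 385

By the generalised pigeonhole principle, to guarantee some box contains ≥ r objects we need more than (r − 1) · k objects total. Threshold: n = (r − 1) · k + 1. With r = 3 and k = 192: n = 2 · 192 + 1 = 384 + 1 = 385. For n = 384 = 2 · 192, we can put exactly 2 objects in every box, avoiding 3 in any single one — so 385 is tight.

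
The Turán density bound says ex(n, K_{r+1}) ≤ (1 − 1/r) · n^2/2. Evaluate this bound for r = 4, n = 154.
Turán density bound = (3/4) · 154^2/2 = 17787/2 ≈ 8893.5

Turán's theorem: ex(n, K_{r+1}) is achieved by the complete r-partite Turán graph T(n, r) with parts as balanced as possible, and is at most (1 − 1/r) · n^2/2. For r = 4, n = 154: the density bound is (3/4) · 23716/2 = 17787/2 ≈ 8893.5. The integer-valued extremum is e(T(154, 4)) = 8893, which is strictly less than the density bound 17787/2 since 4 ∤ 154 (the parts of T(154, 4) cannot all be equal).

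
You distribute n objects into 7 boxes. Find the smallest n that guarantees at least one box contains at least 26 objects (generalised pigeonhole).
n = (26 − 1)·7 + 1 = 176

By the generalised pigeonhole principle, to guarantee some box contains ≥ r objects we need more than (r − 1) · k objects total. Threshold: n = (r − 1) · k + 1. With r = 26 and k = 7: n = 25 · 7 + 1 = 175 + 1 = 176. For n = 175 = 25 · 7, we can put exactly 25 objects in every box, avoiding 26 in any single one — so 176 is tight.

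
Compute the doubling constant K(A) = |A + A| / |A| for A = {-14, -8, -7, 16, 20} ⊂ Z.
K = |A + A| / |A| = 15/5 = 3

Enumerate A + A = {a + b : a, b ∈ A}. With |A| = 5, there are |A|^2 = 25 ordered sum pairs; collecting distinct values, A + A = {-28, -22, -21, -16, -15, -14, 2, 6, 8, 9, 12, 13, 32, 36, 40}, so |A + A| = 15. Thus K = 15/5 = 3. For comparison, the minimum possible |A + A| over all 5-element sets is 2·5 − 1 = 9 (so min K = 9/5), attained only by arithmetic progressions.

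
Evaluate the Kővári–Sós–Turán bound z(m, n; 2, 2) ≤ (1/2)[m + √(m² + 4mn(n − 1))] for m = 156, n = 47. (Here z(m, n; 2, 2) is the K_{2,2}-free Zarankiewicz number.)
z(156, 47; 2, 2) ≤ (1/2)[156 + √(156² + 4·156·47·46)] = (1/2)[156 + √1373424] = 663.9659

Kővári–Sós–Turán: let r_1, ..., r_156 be the row sums and z = Σ r_i the total number of 1s. Each pair of columns can share at most one row with both entries 1 (else a 2×2 all-ones block appears), so Σ_i C(r_i, 2) ≤ C(47, 2) = 1081. By convexity Σ_i C(r_i, 2) ≥ 156·C(z/156, 2) = z(z − 156)/(2·156), giving z² − 156z − 156·47·46 ≤ 0 and hence z ≤ (1/2)[156 + √(24336 + 4·337272)] = (1/2)[156 + √1373424] ≈ (1/2)(156 + 1171.9317) = 663.9659.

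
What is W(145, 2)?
W(145, 2) = 145 + 1 = 146

A 2-term AP is any pair of integers, so a monochromatic 2-AP exists iff some colour is used at least twice. With 145 colours, the colouring i ↦ i on {1, ..., 145} uses each colour once, avoiding any monochromatic pair, so W(145, 2) > 145. For {1, ..., 146}, pigeonhole forces two integers of the same colour, which form a monochromatic 2-AP. Hence W(145, 2) = 146.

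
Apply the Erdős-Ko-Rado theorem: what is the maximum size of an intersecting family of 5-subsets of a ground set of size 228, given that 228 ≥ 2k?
max |F| = C(227, 4) = 107734200

Erdős-Ko-Rado (1961): when n ≥ 2k, max |F| = C(n−1, k−1). The bound is attained by the star {A : i ∈ A} for any fixed i ∈ [n]. Here C(228−1, 5−1) = C(227, 4) = 107734200.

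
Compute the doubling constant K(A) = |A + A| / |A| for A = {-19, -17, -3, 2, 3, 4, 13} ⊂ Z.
K = |A + A| / |A| = 25/7

Enumerate A + A = {a + b : a, b ∈ A}. With |A| = 7, there are |A|^2 = 49 ordered sum pairs; collecting distinct values, A + A = {-38, -36, -34, -22, -20, -17, -16, -15, -14, -13, -6, -4, -1, 0, 1, 4, 5, 6, 7, 8, 10, 15, 16, 17, 26}, so |A + A| = 25. Thus K = 25/7. For comparison, the minimum possible |A + A| over all 7-element sets is 2·7 − 1 = 13 (so min K = 13/7), attained only by arithmetic progressions.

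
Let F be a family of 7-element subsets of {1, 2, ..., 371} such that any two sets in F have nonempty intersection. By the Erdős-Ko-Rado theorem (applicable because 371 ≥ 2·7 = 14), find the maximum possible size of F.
max |F| = C(370, 6) = 3421239098460

The Erdős-Ko-Rado theorem states: for n ≥ 2k, an intersecting family of k-subsets of an n-element set has size at most C(n − 1, k − 1), with equality for 'star' families {A ⊆ [n] : |A| = k, i ∈ A} (fix an element i). For n = 371, k = 7: C(370, 6) = 3421239098460.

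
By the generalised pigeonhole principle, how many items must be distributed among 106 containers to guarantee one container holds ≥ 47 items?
n = (47 − 1)·106 + 1 = 4877

By the generalised pigeonhole principle, to guarantee some box contains ≥ r objects we need more than (r − 1) · k objects total. Threshold: n = (r − 1) · k + 1. With r = 47 and k = 106: n = 46 · 106 + 1 = 4876 + 1 = 4877. For n = 4876 = 46 · 106, we can put exactly 46 objects in every box, avoiding 47 in any single one — so 4877 is tight.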